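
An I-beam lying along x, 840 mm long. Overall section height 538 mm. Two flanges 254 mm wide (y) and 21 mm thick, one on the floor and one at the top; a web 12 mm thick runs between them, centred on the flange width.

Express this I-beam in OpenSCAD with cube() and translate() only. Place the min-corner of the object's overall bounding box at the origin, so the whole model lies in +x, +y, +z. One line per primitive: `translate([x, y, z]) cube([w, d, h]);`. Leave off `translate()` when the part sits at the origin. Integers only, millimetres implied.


cube([840, 254, 21]);
translate([0, 121, 21]) cube([840, 12, 496]);
translate([0, 0, 517]) cube([840, 254, 21]);


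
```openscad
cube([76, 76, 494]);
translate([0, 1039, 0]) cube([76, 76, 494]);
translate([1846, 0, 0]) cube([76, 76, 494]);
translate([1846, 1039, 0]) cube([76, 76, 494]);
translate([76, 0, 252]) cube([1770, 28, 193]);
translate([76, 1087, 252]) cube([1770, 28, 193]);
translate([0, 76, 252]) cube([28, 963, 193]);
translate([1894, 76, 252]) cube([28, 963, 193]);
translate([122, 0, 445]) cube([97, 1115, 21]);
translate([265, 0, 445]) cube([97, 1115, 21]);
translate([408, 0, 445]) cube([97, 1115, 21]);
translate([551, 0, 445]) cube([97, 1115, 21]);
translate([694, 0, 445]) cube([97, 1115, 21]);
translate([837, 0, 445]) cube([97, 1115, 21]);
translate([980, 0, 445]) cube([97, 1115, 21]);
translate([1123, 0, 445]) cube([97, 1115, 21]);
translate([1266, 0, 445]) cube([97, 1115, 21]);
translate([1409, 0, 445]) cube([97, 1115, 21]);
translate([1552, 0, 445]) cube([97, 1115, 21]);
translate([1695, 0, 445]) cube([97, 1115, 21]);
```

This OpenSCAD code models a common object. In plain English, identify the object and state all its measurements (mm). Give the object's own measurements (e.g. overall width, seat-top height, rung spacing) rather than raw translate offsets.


A bed frame 1922 mm long (x) by 1115 mm wide (y). Four 76×76 mm corner posts, 494 mm tall, at the corners of the footprint. Four rails of 28 mm thickness and 193 mm height run between adjacent posts with their undersides at z = 252 mm, their outer faces flush with the outside of the frame (the two x-running rails run between the posts' inner faces; the two y-running rails run between the posts' inner faces). 12 slats, each 97 mm wide (x) and 21 mm thick, lie across the top of the two x-running rails, running the full 1115 mm width of the frame in y; along x they sit between the end posts with a 46 mm gap after the −x posts and between neighbouring slats, leaving 54 mm before the +x posts.


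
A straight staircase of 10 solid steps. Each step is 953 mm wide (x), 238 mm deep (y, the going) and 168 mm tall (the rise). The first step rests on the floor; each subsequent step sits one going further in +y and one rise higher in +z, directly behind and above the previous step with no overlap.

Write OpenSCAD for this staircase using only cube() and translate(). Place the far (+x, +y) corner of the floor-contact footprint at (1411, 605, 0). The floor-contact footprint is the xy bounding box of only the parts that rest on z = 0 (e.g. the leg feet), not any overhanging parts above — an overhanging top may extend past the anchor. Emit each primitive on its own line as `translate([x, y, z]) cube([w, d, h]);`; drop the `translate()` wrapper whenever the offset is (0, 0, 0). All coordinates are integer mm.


translate([458, 367, 0]) cube([953, 238, 168]);
translate([458, 605, 168]) cube([953, 238, 168]);
translate([458, 843, 336]) cube([953, 238, 168]);
translate([458, 1081, 504]) cube([953, 238, 168]);
translate([458, 1319, 672]) cube([953, 238, 168]);
translate([458, 1557, 840]) cube([953, 238, 168]);
translate([458, 1795, 1008]) cube([953, 238, 168]);
translate([458, 2033, 1176]) cube([953, 238, 168]);
translate([458, 2271, 1344]) cube([953, 238, 168]);
translate([458, 2509, 1512]) cube([953, 238, 168]);


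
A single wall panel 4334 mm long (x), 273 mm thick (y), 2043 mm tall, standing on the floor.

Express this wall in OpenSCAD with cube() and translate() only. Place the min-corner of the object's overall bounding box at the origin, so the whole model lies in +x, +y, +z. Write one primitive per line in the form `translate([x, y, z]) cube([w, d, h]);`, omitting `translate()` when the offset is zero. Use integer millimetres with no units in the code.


cube([4334, 273, 2043]);


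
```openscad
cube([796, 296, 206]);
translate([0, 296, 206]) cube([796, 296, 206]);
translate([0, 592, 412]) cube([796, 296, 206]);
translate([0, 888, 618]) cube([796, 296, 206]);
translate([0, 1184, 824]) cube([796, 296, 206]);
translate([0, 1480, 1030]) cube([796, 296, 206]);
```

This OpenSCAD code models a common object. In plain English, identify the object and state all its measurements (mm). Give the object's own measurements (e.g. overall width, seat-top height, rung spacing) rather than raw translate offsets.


A straight staircase of 6 solid steps. Each step is 796 mm wide (x), 296 mm deep (y, the going) and 206 mm tall (the rise). The first step rests on the floor; each subsequent step sits one going further in +y and one rise higher in +z, directly behind and above the previous step with no overlap.


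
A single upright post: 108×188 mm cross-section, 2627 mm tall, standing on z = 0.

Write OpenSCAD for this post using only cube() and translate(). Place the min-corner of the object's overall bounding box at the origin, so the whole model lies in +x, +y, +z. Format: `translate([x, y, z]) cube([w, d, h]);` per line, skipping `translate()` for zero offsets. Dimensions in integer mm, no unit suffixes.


cube([108, 188, 2627]);


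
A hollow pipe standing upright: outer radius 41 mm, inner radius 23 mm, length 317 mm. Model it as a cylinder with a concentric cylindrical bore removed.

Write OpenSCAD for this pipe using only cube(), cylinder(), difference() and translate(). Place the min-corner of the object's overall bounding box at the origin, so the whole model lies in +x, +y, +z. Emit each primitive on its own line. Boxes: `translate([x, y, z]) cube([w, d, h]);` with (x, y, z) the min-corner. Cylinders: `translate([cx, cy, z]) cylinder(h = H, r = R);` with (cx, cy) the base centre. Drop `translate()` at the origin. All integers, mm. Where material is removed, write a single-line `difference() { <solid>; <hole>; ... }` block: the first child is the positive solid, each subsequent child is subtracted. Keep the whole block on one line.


difference() { translate([41, 41, 0]) cylinder(h = 317, r = 41); translate([41, 41, 0]) cylinder(h = 317, r = 23); }


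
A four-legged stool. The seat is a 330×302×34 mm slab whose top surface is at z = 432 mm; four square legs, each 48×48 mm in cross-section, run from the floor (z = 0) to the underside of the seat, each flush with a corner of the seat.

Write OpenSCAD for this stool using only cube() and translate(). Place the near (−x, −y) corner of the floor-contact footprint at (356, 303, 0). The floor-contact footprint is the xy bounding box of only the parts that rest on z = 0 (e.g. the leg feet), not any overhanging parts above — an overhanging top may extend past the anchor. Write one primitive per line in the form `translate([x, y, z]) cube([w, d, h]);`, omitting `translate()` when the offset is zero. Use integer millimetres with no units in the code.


translate([356, 303, 398]) cube([330, 302, 34]);
translate([356, 303, 0]) cube([48, 48, 398]);
translate([638, 303, 0]) cube([48, 48, 398]);
translate([356, 557, 0]) cube([48, 48, 398]);
translate([638, 557, 0]) cube([48, 48, 398]);


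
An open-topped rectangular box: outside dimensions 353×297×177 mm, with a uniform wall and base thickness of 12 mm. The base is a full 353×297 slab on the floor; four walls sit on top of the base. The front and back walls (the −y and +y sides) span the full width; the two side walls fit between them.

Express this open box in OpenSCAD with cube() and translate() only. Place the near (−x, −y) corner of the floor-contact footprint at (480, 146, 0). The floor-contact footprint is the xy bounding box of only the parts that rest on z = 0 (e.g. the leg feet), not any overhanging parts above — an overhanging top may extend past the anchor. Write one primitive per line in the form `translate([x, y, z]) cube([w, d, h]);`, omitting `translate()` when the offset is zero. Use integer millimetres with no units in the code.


translate([480, 146, 0]) cube([353, 297, 12]);
translate([480, 146, 12]) cube([353, 12, 165]);
translate([480, 431, 12]) cube([353, 12, 165]);
translate([480, 158, 12]) cube([12, 273, 165]);
translate([821, 158, 12]) cube([12, 273, 165]);


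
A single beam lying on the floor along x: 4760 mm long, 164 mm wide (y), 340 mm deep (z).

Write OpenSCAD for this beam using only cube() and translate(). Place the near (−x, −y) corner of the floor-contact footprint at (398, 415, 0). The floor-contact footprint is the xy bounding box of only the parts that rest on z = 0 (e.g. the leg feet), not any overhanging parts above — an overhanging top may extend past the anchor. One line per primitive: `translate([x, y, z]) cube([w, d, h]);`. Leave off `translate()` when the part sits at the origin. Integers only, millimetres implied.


translate([398, 415, 0]) cube([4760, 164, 340]);


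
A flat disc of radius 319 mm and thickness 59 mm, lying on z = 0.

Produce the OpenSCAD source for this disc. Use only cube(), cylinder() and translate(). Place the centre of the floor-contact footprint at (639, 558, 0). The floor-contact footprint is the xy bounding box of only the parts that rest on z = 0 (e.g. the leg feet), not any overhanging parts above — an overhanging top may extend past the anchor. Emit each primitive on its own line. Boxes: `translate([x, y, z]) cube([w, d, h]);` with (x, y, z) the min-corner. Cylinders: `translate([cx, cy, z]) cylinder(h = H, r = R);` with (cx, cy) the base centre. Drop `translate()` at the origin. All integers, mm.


translate([639, 558, 0]) cylinder(h = 59, r = 319);


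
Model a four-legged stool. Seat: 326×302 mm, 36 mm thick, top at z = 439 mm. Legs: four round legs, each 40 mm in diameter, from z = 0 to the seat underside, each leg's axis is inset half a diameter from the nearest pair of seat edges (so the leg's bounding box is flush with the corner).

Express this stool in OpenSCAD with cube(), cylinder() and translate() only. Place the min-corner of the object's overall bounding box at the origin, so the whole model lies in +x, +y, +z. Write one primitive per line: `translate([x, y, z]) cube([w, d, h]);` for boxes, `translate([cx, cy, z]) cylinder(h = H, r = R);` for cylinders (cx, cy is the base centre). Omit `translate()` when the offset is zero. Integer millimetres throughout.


translate([0, 0, 403]) cube([326, 302, 36]);
translate([20, 20, 0]) cylinder(h = 403, r = 20);
translate([306, 20, 0]) cylinder(h = 403, r = 20);
translate([20, 282, 0]) cylinder(h = 403, r = 20);
translate([306, 282, 0]) cylinder(h = 403, r = 20);


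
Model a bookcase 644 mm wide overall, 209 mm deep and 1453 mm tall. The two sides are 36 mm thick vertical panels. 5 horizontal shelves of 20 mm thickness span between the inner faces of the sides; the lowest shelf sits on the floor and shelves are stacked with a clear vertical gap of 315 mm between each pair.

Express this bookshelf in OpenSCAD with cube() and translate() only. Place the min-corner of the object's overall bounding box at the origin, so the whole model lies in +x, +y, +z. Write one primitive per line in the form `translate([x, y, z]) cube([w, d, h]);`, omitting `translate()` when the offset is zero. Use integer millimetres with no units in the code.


cube([36, 209, 1453]);
translate([608, 0, 0]) cube([36, 209, 1453]);
translate([36, 0, 0]) cube([572, 209, 20]);
translate([36, 0, 335]) cube([572, 209, 20]);
translate([36, 0, 670]) cube([572, 209, 20]);
translate([36, 0, 1005]) cube([572, 209, 20]);
translate([36, 0, 1340]) cube([572, 209, 20]);


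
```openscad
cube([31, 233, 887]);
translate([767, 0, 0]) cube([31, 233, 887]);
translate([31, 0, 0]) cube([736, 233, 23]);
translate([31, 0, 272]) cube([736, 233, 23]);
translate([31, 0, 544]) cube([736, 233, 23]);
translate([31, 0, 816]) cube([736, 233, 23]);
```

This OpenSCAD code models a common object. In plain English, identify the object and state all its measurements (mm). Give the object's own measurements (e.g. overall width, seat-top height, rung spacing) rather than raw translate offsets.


An open bookshelf. Two side panels, each 31 mm thick, 233 mm deep and 887 mm tall, stand 798 mm apart (outside-to-outside). Between them sit 4 shelves, each 23 mm thick and 233 mm deep, spanning the full gap between the sides. The bottom shelf rests on the floor (its underside at z = 0) and the clear gap between one shelf's top and the next shelf's underside is 249 mm.


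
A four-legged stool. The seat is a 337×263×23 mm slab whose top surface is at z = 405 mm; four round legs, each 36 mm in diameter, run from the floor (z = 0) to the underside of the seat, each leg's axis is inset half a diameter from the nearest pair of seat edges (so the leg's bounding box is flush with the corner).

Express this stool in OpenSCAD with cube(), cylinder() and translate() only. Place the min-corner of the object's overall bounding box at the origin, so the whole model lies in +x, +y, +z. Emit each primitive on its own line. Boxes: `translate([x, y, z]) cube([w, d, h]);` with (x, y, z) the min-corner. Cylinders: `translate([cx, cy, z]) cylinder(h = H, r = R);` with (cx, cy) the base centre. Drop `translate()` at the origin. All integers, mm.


translate([0, 0, 382]) cube([337, 263, 23]);
translate([18, 18, 0]) cylinder(h = 382, r = 18);
translate([319, 18, 0]) cylinder(h = 382, r = 18);
translate([18, 245, 0]) cylinder(h = 382, r = 18);
translate([319, 245, 0]) cylinder(h = 382, r = 18);


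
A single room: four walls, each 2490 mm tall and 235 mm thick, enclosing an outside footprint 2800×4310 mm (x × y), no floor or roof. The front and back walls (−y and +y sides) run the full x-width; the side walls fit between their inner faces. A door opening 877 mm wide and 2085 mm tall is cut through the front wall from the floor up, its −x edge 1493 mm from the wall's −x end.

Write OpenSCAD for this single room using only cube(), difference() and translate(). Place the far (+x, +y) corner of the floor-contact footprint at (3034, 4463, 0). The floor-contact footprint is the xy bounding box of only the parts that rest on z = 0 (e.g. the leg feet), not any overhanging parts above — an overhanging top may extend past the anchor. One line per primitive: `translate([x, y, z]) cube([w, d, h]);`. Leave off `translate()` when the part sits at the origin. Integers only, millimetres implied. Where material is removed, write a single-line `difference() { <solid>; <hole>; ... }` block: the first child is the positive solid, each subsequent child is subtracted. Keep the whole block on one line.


difference() { translate([234, 153, 0]) cube([2800, 235, 2490]); translate([1727, 153, 0]) cube([877, 235, 2085]); }
translate([234, 4228, 0]) cube([2800, 235, 2490]);
translate([234, 388, 0]) cube([235, 3840, 2490]);
translate([2799, 388, 0]) cube([235, 3840, 2490]);


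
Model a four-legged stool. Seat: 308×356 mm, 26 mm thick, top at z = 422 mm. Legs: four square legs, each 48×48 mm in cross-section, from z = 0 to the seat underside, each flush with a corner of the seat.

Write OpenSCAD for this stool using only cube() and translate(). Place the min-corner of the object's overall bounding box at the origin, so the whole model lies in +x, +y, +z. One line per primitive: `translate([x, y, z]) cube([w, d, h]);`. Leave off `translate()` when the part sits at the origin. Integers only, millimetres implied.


translate([0, 0, 396]) cube([308, 356, 26]);
cube([48, 48, 396]);
translate([260, 0, 0]) cube([48, 48, 396]);
translate([0, 308, 0]) cube([48, 48, 396]);
translate([260, 308, 0]) cube([48, 48, 396]);


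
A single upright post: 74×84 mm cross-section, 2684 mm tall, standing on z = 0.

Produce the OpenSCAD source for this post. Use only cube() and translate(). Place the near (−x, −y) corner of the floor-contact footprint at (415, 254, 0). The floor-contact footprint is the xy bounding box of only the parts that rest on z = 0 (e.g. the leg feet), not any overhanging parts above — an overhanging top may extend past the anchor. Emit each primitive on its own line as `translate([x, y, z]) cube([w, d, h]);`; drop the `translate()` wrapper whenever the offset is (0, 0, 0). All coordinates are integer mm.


translate([415, 254, 0]) cube([74, 84, 2684]);


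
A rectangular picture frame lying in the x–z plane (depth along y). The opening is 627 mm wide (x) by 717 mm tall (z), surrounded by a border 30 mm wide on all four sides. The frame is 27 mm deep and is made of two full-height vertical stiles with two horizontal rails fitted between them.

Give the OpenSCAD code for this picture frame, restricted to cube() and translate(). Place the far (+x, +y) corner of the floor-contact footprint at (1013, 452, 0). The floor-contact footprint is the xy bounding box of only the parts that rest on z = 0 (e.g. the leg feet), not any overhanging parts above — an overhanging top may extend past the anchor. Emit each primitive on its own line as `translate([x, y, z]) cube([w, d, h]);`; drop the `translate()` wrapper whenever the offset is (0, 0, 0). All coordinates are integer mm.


translate([326, 425, 0]) cube([30, 27, 777]);
translate([983, 425, 0]) cube([30, 27, 777]);
translate([356, 425, 0]) cube([627, 27, 30]);
translate([356, 425, 747]) cube([627, 27, 30]);


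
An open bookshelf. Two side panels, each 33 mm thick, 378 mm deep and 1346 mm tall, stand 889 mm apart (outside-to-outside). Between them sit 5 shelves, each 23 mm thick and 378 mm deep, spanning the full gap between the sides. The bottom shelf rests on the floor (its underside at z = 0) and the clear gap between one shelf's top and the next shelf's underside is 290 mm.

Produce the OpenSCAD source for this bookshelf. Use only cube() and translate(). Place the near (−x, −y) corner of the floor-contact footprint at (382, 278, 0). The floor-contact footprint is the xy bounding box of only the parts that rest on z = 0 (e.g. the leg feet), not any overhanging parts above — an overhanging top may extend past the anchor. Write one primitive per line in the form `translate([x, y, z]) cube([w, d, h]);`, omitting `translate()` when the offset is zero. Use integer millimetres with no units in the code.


translate([382, 278, 0]) cube([33, 378, 1346]);
translate([1238, 278, 0]) cube([33, 378, 1346]);
translate([415, 278, 0]) cube([823, 378, 23]);
translate([415, 278, 313]) cube([823, 378, 23]);
translate([415, 278, 626]) cube([823, 378, 23]);
translate([415, 278, 939]) cube([823, 378, 23]);
translate([415, 278, 1252]) cube([823, 378, 23]);


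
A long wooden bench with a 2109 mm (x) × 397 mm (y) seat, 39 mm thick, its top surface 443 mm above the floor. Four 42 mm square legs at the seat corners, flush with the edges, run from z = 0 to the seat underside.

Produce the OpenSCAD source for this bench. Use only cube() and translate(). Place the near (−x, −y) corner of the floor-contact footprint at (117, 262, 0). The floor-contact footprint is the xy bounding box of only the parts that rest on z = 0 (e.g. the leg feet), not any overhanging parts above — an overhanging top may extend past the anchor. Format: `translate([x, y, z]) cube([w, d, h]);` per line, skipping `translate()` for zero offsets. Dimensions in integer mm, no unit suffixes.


// leg_h = 443 − 39 = 404
translate([117, 262, 404]) cube([2109, 397, 39]);
translate([117, 262, 0]) cube([42, 42, 404]);
translate([117, 617, 0]) cube([42, 42, 404]);
translate([2184, 262, 0]) cube([42, 42, 404]);
translate([2184, 617, 0]) cube([42, 42, 404]);


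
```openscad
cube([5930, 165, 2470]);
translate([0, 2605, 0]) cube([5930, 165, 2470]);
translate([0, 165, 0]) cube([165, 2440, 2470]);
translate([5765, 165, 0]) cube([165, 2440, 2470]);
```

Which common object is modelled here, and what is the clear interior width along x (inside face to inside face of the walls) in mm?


A house (or room) frame. The interior width is 5600 mm.

Four 2470 mm walls enclosing a rectangle with no floor or roof — a room or house frame. Outside width is 5930 mm and wall thickness is 165 mm, so the interior width is 5930 − 2 × 165 = 5600 mm.


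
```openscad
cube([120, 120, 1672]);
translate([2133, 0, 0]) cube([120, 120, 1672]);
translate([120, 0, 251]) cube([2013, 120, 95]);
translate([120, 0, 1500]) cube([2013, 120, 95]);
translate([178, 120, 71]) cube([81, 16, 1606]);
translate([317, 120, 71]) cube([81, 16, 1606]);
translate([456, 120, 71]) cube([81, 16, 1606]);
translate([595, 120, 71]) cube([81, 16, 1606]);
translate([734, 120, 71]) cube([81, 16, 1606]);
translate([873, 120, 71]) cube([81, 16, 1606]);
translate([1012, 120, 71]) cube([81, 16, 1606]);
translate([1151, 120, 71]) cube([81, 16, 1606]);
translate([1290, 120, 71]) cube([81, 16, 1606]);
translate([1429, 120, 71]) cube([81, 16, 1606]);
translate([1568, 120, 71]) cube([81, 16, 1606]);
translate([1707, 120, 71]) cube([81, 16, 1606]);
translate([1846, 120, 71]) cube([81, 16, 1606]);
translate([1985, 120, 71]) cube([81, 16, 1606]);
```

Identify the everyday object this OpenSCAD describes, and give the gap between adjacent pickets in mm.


A fence section. The picket gap is 58 mm.

Two posts, two rails, 14 pickets — a fence section. Span 2013 mm holds 14 pickets of 81 mm with 15 equal gaps: ⌊(2013 − 14·81) / 15⌋ = 58 mm.


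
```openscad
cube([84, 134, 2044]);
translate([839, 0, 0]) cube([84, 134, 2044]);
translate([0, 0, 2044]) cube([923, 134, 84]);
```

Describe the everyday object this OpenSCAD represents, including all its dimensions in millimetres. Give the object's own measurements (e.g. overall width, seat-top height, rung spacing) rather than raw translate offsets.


A door frame. The clear opening is 755 mm wide and 2044 mm high. Two 84 mm wide jambs, 134 mm deep, stand either side of the opening from the floor to the top of the opening. A 84 mm thick head sits across the top of both jambs, spanning the full outside width of the frame.


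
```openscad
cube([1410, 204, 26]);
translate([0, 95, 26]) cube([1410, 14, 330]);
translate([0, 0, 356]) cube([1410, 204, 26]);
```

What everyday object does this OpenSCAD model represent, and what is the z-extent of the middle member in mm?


An I-beam. The web height is 330 mm.

Two wide flanges with a thin centred web — an I-beam. Overall 382 mm minus two 26 mm flanges gives a web of 382 − 2·26 = 330 mm.


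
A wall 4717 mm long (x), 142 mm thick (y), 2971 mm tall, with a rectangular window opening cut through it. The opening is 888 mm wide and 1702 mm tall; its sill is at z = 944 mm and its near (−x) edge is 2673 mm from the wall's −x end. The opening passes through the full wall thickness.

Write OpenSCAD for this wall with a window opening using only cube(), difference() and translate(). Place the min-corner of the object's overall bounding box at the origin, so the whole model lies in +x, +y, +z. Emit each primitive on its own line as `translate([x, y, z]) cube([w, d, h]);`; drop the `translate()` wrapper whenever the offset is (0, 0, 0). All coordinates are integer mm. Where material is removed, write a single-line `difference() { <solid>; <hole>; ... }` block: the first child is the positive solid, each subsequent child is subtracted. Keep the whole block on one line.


difference() { cube([4717, 142, 2971]); translate([2673, 0, 944]) cube([888, 142, 1702]); }


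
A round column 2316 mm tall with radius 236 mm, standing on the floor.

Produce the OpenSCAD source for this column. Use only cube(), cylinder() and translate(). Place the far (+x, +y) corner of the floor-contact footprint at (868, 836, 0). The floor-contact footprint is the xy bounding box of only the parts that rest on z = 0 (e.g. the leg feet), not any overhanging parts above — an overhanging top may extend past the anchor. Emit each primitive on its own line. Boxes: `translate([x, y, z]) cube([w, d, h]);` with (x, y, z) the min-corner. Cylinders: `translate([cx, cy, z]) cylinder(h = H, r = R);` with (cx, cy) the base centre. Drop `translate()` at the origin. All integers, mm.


translate([632, 600, 0]) cylinder(h = 2316, r = 236);


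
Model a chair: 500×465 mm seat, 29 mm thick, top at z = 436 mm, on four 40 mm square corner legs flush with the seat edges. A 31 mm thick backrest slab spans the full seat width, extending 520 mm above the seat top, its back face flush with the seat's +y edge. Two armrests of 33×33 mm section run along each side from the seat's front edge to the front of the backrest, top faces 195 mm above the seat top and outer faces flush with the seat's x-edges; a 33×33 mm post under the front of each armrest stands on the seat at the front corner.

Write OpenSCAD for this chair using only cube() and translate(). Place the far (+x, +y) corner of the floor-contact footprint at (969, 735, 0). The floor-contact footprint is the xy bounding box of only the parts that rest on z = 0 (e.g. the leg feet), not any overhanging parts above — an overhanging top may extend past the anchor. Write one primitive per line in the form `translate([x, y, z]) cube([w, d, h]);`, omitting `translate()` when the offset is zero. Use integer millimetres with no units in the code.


translate([469, 270, 407]) cube([500, 465, 29]);
translate([469, 270, 0]) cube([40, 40, 407]);
translate([929, 270, 0]) cube([40, 40, 407]);
translate([469, 695, 0]) cube([40, 40, 407]);
translate([929, 695, 0]) cube([40, 40, 407]);
translate([469, 704, 436]) cube([500, 31, 520]);
translate([469, 270, 598]) cube([33, 434, 33]);
translate([936, 270, 598]) cube([33, 434, 33]);
translate([469, 270, 436]) cube([33, 33, 162]);
translate([936, 270, 436]) cube([33, 33, 162]);


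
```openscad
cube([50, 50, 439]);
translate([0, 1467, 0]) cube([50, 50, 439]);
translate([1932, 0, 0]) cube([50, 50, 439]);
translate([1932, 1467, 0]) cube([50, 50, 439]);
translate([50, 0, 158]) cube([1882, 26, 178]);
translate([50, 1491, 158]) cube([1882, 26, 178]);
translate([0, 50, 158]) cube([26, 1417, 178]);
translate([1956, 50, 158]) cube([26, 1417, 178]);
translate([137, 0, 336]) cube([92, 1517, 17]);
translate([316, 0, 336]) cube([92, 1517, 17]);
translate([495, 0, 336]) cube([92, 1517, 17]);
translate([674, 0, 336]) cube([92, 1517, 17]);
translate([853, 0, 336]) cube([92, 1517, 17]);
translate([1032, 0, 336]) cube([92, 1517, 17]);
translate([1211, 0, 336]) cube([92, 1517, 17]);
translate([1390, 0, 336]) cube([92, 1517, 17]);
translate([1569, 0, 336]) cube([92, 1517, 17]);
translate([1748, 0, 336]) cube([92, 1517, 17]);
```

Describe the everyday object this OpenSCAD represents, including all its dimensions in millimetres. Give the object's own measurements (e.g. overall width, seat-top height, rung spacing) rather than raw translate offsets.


A bed frame 1982 mm long (x) by 1517 mm wide (y). Four 50×50 mm corner posts, 439 mm tall, at the corners of the footprint. Four rails of 26 mm thickness and 178 mm height run between adjacent posts with their undersides at z = 158 mm, their outer faces flush with the outside of the frame (the two x-running rails run between the posts' inner faces; the two y-running rails run between the posts' inner faces). 10 slats, each 92 mm wide (x) and 17 mm thick, lie across the top of the two x-running rails, running the full 1517 mm width of the frame in y; along x they sit between the end posts with a 87 mm gap after the −x posts and between neighbouring slats, leaving 92 mm before the +x posts.


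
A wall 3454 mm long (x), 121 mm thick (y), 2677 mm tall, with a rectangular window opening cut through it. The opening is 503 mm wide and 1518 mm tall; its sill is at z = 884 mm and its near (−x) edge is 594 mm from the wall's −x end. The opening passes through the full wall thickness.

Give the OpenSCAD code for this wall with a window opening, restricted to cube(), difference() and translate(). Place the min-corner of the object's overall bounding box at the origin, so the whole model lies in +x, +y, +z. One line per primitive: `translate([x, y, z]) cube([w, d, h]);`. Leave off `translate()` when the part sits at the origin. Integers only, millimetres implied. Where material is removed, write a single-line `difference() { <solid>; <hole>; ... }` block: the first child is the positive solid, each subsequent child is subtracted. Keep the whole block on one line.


difference() { cube([3454, 121, 2677]); translate([594, 0, 884]) cube([503, 121, 1518]); }


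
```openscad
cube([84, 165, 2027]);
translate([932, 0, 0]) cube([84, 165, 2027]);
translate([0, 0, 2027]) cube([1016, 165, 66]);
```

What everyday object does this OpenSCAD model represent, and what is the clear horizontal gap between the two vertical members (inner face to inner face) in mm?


A door frame. The clear opening width is 848 mm.

Two 2027 mm tall posts with a header on top — a door frame. The left jamb is 84 mm wide at x = 0; the right jamb starts at x = 932. The clear opening is 932 − 84 = 848 mm.


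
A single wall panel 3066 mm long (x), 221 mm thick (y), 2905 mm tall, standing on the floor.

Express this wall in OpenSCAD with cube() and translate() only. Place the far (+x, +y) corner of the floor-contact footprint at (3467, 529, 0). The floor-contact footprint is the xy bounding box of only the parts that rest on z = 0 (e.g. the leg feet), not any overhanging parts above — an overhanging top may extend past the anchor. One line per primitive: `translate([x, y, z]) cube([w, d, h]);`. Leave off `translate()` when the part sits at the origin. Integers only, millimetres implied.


translate([401, 308, 0]) cube([3066, 221, 2905]);


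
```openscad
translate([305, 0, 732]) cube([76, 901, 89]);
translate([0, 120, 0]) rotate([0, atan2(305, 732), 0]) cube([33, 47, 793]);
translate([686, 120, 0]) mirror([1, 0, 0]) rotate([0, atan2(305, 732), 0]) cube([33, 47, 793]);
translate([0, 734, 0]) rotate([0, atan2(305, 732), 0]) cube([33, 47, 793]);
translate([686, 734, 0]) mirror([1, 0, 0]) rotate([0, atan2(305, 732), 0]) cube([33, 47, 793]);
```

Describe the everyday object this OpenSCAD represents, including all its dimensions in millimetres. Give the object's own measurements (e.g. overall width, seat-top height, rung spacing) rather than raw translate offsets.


A sawhorse. A 76×901×89 mm beam (x, y, z) sits on two A-frame leg pairs. Each pair is two raked legs of 33×47 mm section (47 mm along y) splaying symmetrically in x. Each leg rises 732 mm vertically over 305 mm of horizontal reach and is 793 mm long along its own axis. Every leg's outer bottom edge rests on the floor and its outer top edge meets a bottom edge of the beam — the left legs (tilting toward +x) meet the beam's −x bottom edge, the right legs (their mirror images, tilting toward −x) meet its +x bottom edge — so the leg tops tuck under the beam, the beam's underside is 732 mm above the floor, and the feet are 686 mm apart outside-to-outside with the beam centred between them. The two leg pairs are set in 120 mm from either end of the beam.


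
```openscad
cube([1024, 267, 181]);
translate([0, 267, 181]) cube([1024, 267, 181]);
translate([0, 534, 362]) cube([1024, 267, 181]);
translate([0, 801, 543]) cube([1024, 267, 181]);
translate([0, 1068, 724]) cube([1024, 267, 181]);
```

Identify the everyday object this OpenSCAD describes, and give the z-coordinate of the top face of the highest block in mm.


A staircase. The total rise is 905 mm.

5 identical blocks, each offset up and back from the previous — a staircase. Each step is 181 mm tall and there are 5 of them, so the total rise is 5 × 181 = 905 mm.


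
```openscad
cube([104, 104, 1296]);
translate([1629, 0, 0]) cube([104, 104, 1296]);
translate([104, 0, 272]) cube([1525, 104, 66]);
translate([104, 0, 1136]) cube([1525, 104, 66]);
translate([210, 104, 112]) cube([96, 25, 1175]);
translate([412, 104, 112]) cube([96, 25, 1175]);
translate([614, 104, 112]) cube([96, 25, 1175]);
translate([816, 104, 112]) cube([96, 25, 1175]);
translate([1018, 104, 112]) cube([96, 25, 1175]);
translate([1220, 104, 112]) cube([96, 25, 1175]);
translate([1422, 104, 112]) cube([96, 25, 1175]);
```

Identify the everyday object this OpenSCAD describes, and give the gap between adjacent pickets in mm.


A fence section. The picket gap is 106 mm.

Two posts, two rails, 7 pickets — a fence section. Span 1525 mm holds 7 pickets of 96 mm with 8 equal gaps: ⌊(1525 − 7·96) / 8⌋ = 106 mm.


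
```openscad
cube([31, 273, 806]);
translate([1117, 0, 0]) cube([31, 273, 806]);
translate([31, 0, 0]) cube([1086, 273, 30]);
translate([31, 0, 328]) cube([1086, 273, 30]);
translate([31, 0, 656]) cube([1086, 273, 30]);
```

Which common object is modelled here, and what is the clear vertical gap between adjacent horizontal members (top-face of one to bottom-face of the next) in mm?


A bookshelf. The clear shelf gap is 298 mm.

Two tall side panels with 3 horizontal boards between them — a bookshelf. The first two shelf undersides are at z = 0 and z = 328; with shelf thickness 30, the clear gap is 328 − 0 − 30 = 298 mm.


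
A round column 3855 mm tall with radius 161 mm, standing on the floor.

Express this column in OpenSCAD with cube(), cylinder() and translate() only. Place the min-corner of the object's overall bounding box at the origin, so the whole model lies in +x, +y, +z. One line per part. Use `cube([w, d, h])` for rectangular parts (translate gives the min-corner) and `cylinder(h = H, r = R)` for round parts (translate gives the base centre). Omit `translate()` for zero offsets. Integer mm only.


translate([161, 161, 0]) cylinder(h = 3855, r = 161);


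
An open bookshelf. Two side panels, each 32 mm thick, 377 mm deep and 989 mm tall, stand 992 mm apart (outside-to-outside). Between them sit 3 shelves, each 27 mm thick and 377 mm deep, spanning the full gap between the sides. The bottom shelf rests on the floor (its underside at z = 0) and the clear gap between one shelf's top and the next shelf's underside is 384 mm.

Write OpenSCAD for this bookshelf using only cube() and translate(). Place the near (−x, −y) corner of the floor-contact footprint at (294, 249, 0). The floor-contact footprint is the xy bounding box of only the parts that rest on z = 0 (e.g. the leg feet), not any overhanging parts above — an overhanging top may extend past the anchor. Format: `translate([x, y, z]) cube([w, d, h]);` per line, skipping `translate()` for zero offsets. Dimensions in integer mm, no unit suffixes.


translate([294, 249, 0]) cube([32, 377, 989]);
translate([1254, 249, 0]) cube([32, 377, 989]);
translate([326, 249, 0]) cube([928, 377, 27]);
translate([326, 249, 411]) cube([928, 377, 27]);
translate([326, 249, 822]) cube([928, 377, 27]);


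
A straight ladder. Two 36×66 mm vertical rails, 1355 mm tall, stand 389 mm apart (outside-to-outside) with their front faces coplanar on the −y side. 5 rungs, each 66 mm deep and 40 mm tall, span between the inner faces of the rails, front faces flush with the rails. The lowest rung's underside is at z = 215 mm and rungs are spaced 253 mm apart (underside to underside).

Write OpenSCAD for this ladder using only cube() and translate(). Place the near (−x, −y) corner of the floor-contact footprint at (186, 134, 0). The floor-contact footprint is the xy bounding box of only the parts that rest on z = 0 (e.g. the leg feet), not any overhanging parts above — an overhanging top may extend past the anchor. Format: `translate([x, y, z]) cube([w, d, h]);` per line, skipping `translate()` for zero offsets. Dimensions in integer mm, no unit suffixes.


translate([186, 134, 0]) cube([36, 66, 1355]);
translate([539, 134, 0]) cube([36, 66, 1355]);
translate([222, 134, 215]) cube([317, 66, 40]);
translate([222, 134, 468]) cube([317, 66, 40]);
translate([222, 134, 721]) cube([317, 66, 40]);
translate([222, 134, 974]) cube([317, 66, 40]);
translate([222, 134, 1227]) cube([317, 66, 40]);


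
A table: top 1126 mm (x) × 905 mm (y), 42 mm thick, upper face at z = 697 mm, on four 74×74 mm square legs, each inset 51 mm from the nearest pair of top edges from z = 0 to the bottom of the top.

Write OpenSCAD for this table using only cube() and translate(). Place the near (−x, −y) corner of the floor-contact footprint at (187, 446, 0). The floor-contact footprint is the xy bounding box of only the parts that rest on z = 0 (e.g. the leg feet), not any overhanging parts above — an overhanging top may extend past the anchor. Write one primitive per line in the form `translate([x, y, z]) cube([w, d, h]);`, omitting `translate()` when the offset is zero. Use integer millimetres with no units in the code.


translate([136, 395, 655]) cube([1126, 905, 42]);
translate([187, 446, 0]) cube([74, 74, 655]);
translate([1137, 446, 0]) cube([74, 74, 655]);
translate([187, 1175, 0]) cube([74, 74, 655]);
translate([1137, 1175, 0]) cube([74, 74, 655]);


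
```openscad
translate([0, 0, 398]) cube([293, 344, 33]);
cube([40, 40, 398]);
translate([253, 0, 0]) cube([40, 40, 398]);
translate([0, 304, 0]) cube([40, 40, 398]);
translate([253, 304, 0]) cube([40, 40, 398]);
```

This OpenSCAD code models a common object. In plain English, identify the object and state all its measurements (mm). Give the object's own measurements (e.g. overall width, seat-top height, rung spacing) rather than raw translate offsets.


A simple wooden stool: a rectangular seat 293 mm (x) by 344 mm (y), 33 mm thick, top face at z = 431 mm, on four square legs, each 40×40 mm in cross-section. The legs rest on z = 0, each flush with a corner of the seat.


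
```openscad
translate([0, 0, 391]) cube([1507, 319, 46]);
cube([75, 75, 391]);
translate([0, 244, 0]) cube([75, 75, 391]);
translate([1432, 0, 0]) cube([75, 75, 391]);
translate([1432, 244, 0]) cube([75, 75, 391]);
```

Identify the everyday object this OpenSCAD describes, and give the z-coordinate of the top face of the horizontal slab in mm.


A bench. The seat-top height is 437 mm.

A long slab on four corner posts — a bench. The slab sits at z = 391 with thickness 46, so the top is 391 + 46 = 437 mm.


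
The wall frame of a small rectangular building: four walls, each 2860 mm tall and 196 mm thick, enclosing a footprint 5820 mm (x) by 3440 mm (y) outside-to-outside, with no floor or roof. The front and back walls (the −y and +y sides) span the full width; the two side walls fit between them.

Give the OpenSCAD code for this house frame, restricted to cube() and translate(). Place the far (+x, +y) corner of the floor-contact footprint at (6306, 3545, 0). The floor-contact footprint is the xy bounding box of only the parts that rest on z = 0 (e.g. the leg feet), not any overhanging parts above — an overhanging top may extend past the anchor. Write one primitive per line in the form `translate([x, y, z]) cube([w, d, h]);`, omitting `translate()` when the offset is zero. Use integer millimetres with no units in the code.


translate([486, 105, 0]) cube([5820, 196, 2860]);
translate([486, 3349, 0]) cube([5820, 196, 2860]);
translate([486, 301, 0]) cube([196, 3048, 2860]);
translate([6110, 301, 0]) cube([196, 3048, 2860]);


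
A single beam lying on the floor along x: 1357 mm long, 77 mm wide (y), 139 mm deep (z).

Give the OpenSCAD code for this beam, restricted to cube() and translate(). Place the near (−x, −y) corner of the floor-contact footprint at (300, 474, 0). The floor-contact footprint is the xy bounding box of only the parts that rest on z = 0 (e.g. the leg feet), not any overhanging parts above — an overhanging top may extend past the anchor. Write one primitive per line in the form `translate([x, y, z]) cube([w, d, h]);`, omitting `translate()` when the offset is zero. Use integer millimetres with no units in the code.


translate([300, 474, 0]) cube([1357, 77, 139]);


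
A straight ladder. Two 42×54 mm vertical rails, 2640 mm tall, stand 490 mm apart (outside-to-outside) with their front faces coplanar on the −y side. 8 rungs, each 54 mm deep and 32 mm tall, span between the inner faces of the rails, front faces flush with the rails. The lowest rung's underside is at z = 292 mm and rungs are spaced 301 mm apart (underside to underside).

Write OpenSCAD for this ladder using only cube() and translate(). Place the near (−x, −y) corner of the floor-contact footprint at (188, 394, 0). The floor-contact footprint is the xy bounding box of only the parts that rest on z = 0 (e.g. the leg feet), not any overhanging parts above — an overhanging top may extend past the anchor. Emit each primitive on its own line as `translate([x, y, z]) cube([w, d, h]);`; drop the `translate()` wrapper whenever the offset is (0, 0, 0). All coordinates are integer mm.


translate([188, 394, 0]) cube([42, 54, 2640]);
translate([636, 394, 0]) cube([42, 54, 2640]);
translate([230, 394, 292]) cube([406, 54, 32]);
translate([230, 394, 593]) cube([406, 54, 32]);
translate([230, 394, 894]) cube([406, 54, 32]);
translate([230, 394, 1195]) cube([406, 54, 32]);
translate([230, 394, 1496]) cube([406, 54, 32]);
translate([230, 394, 1797]) cube([406, 54, 32]);
translate([230, 394, 2098]) cube([406, 54, 32]);
translate([230, 394, 2399]) cube([406, 54, 32]);
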